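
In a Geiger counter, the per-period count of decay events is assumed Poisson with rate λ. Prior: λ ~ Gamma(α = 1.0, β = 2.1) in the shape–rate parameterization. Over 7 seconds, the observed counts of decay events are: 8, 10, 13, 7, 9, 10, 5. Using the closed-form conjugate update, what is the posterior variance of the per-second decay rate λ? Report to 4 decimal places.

0.7608

With a Gamma(shape α, rate β) prior, the Poisson likelihood is conjugate: the posterior is Gamma(α + ΣXᵢ, β + n).
Sum of counts S = 62 over n = 7 seconds.
Posterior: Gamma(α+S, β+n) = Gamma(1.0+62, 2.1+7) = Gamma(63.0, 9.1).
Var = α/β² = 63.0/9.1² = 0.7608.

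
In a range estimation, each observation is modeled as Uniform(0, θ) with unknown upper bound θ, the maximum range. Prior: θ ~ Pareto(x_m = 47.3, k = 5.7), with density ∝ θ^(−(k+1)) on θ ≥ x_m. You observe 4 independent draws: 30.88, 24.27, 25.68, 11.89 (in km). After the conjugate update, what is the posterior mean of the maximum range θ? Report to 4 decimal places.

52.7368

A Pareto(scale x_m, shape k) prior on the upper bound θ of Uniform(0, θ) is conjugate: posterior is Pareto(max(x_m, max xᵢ), k + n).
Sample maximum = 30.88; prior scale x_m = 47.3 → posterior scale = max = 47.30.
Posterior shape = 5.7 + 4 = 9.7.
E[θ|data] = k·x_m/(k−1) = 9.7·47.30/8.7 = 52.7368.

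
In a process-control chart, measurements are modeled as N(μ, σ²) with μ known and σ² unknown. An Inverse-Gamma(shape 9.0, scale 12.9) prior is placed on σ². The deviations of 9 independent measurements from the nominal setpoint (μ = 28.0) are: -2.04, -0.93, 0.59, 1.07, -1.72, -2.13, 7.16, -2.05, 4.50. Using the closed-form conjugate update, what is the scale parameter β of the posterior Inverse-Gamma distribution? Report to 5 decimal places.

57.76645

With known mean μ and an Inverse-Gamma(α, β) prior on σ², the Normal likelihood is conjugate: posterior is Inv-Gamma(α + n/2, β + Σ(xᵢ−μ)²/2).
Σ(xᵢ−μ)² = (-2.04)² + (-0.93)² + (0.59)² + (1.07)² + (-1.72)² + (-2.13)² + (7.16)² + (-2.05)² + (4.50)² = 89.7329.
Posterior: Inv-Gamma(9.0 + 9/2, 12.9 + 89.7329/2) = Inv-Gamma(13.50, 57.76645).
Posterior β = 57.76645.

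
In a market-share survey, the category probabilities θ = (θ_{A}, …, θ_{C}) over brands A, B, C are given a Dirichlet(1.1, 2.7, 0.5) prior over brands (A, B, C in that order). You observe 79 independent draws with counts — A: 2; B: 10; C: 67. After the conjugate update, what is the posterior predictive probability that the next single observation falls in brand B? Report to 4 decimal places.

The Dirichlet prior is conjugate to the Multinomial likelihood: each posterior αⱼ = prior αⱼ + observed count nⱼ.
Posterior concentration: (3.1, 12.7, 67.5), total = 83.3.
P(next = B | data) = α_{B}/Σα = 0.1525.

0.1525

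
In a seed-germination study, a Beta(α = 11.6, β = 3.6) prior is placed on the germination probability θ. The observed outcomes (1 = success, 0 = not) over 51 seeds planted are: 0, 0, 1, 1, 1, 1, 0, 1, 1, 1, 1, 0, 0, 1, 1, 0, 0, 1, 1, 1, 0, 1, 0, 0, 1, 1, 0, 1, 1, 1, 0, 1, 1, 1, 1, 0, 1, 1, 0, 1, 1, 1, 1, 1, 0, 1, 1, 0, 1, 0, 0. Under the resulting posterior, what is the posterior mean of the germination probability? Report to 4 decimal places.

The Beta prior is conjugate to a Binomial/Bernoulli likelihood; the update adds successes to α and failures to β.
Posterior: Beta(α+k, β+n−k) = Beta(11.6+33, 3.6+18) = Beta(44.6, 21.6).
Posterior mean = α/(α+β) = 44.6/66.2 = 0.6737.

0.6737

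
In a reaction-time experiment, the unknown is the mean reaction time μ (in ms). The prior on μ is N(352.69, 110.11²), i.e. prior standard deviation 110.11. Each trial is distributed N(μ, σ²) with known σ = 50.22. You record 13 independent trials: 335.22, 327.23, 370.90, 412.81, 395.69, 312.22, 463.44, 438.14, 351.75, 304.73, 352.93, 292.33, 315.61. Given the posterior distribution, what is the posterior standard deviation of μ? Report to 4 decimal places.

13.8184

For Normal data with known variance σ², a Normal(μ₀, σ₀²) prior on μ is conjugate. Posterior precision = 1/σ₀² + n/σ²; posterior mean is the precision-weighted average of μ₀ and x̄.
σ₀² = 110.11² = 12124.2121, σ² = 50.22² = 2522.0484; σ² + n·σ₀² = 2522.0484 + 13·12124.2121 = 160136.8057.
Posterior precision = 1/σ₀² + n/σ² = 1/12124.2121 + 13/2522.0484 = (σ² + n·σ₀²)/(σ₀²σ²) = 160136.8057/(12124.2121·2522.0484); posterior variance σₙ² = σ₀²σ²/(σ² + n·σ₀²) = 12124.2121·2522.0484/160136.8057 = 190.948293.
Posterior SD = √σₙ² = √(12124.2121·2522.0484/160136.8057) = 13.8184.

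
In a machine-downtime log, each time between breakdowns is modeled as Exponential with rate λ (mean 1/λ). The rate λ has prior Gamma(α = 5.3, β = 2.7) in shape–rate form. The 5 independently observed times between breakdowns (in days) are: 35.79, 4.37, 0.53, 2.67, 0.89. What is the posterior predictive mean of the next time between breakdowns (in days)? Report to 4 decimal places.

With a Gamma(shape α, rate β) prior on the exponential rate λ, the posterior after n observations with total T = Σxᵢ is Gamma(α+n, β+T).
Sum of observations T = 44.25 days; n = 5.
Posterior: Gamma(5.3+5, 2.7+44.25) = Gamma(10.3, 46.95).
The predictive distribution for the next observation is Lomax; its mean is β/(α−1) = 46.95/9.3 = 5.0484.

5.0484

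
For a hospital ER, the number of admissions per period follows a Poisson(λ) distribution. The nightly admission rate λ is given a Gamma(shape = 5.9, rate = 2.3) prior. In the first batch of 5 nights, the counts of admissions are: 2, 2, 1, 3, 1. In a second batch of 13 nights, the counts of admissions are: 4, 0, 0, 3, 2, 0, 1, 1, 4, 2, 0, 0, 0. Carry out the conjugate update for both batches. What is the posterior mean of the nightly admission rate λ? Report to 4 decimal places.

With a Gamma(shape α, rate β) prior, the Poisson likelihood is conjugate: the posterior is Gamma(α + ΣXᵢ, β + n).
Batch 1: sum of counts S = 9 over n = 5 nights.
After batch 1: Gamma(α+S, β+n) = Gamma(5.9+9, 2.3+5) = Gamma(14.9, 7.3).
Batch 2: sum of counts S = 17 over n = 13 nights.
After batch 2: Gamma(α+S, β+n) = Gamma(14.9+17, 7.3+13) = Gamma(31.9, 20.3).
Posterior mean = α/β = 31.9/20.3 = 1.5714.

1.5714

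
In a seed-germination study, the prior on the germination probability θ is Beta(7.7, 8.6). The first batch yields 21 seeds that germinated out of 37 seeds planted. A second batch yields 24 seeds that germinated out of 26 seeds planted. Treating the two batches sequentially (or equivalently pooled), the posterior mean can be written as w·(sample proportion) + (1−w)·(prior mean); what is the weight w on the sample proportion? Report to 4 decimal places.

The Beta prior is conjugate to a Binomial/Bernoulli likelihood; the update adds successes to α and failures to β.
Total number of seeds planted: n = 37 + 26 = 63.
Posterior mean = (α₀+k)/(α₀+β₀+n) = [n/(α₀+β₀+n)]·(k/n) + [(α₀+β₀)/(α₀+β₀+n)]·α₀/(α₀+β₀), so only n and the prior enter the weight.
The weight on the data is w = n/(α₀+β₀+n) = 63/(7.7+8.6+63) = 63/79.3 = 0.7945.

0.7945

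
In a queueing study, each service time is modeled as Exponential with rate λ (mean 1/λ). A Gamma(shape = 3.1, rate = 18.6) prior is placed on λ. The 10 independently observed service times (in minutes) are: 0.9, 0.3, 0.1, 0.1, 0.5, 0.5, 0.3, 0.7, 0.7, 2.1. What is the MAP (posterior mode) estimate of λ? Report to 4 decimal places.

With a Gamma(shape α, rate β) prior on the exponential rate λ, the posterior after n observations with total T = Σxᵢ is Gamma(α+n, β+T).
Sum of observations T = 6.2 minutes; n = 10.
Posterior: Gamma(3.1+10, 18.6+6.2) = Gamma(13.1, 24.8).
Mode = (α−1)/β = 0.4879.

0.4879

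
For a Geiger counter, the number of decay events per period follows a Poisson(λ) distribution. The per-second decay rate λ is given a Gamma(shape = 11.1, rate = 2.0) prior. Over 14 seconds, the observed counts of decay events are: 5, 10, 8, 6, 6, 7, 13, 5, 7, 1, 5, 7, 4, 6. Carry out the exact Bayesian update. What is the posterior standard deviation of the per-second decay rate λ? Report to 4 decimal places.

With a Gamma(shape α, rate β) prior, the Poisson likelihood is conjugate: the posterior is Gamma(α + ΣXᵢ, β + n).
Sum of counts S = 90 over n = 14 seconds.
Posterior: Gamma(α+S, β+n) = Gamma(11.1+90, 2.0+14) = Gamma(101.1, 16.0).
SD = √α/β = √101.1/16.0 = 0.6284.

0.6284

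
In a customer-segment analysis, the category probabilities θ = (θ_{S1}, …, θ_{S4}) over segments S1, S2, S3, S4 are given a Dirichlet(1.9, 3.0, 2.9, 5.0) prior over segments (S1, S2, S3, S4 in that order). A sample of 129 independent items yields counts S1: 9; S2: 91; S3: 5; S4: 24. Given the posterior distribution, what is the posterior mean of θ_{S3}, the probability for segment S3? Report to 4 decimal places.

0.0557

The Dirichlet prior is conjugate to the Multinomial likelihood: each posterior αⱼ = prior αⱼ + observed count nⱼ.
Posterior concentration: (10.9, 94.0, 7.9, 29.0), total = 141.8.
E[θ_{S3}|data] = α_{S3}/Σα = 7.9/141.8 = 0.0557.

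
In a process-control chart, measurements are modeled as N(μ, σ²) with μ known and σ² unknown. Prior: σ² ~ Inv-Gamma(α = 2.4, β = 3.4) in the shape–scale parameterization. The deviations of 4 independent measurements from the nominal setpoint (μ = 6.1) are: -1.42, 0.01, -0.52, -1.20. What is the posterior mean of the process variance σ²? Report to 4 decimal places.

1.5481

With known mean μ and an Inverse-Gamma(α, β) prior on σ², the Normal likelihood is conjugate: posterior is Inv-Gamma(α + n/2, β + Σ(xᵢ−μ)²/2).
Σ(xᵢ−μ)² = (-1.42)² + (0.01)² + (-0.52)² + (-1.20)² = 3.7269.
Posterior: Inv-Gamma(2.4 + 4/2, 3.4 + 3.7269/2) = Inv-Gamma(4.40, 5.26345).
E[σ²|data] = β/(α−1) = 5.26345/3.40 = 1.5481.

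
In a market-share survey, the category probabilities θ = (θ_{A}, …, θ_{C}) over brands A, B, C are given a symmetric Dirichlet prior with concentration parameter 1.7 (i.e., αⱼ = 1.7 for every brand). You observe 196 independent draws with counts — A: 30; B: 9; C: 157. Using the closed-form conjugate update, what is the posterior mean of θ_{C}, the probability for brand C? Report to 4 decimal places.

The Dirichlet prior is conjugate to the Multinomial likelihood: each posterior αⱼ = prior αⱼ + observed count nⱼ.
Posterior concentration: (31.7, 10.7, 158.7), total = 201.1.
E[θ_{C}|data] = α_{C}/Σα = 158.7/201.1 = 0.7892.

0.7892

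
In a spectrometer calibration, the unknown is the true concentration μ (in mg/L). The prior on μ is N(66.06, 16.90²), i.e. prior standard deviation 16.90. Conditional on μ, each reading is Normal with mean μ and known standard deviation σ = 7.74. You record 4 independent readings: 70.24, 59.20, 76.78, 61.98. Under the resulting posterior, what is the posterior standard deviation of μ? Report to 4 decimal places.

For Normal data with known variance σ², a Normal(μ₀, σ₀²) prior on μ is conjugate. Posterior precision = 1/σ₀² + n/σ²; posterior mean is the precision-weighted average of μ₀ and x̄.
σ₀² = 16.90² = 285.61, σ² = 7.74² = 59.9076; σ² + n·σ₀² = 59.9076 + 4·285.61 = 1202.3476.
Posterior precision = 1/σ₀² + n/σ² = 1/285.61 + 4/59.9076 = (σ² + n·σ₀²)/(σ₀²σ²) = 1202.3476/(285.61·59.9076); posterior variance σₙ² = σ₀²σ²/(σ² + n·σ₀²) = 285.61·59.9076/1202.3476 = 14.230668.
Posterior SD = √σₙ² = √(285.61·59.9076/1202.3476) = 3.7724.

3.7724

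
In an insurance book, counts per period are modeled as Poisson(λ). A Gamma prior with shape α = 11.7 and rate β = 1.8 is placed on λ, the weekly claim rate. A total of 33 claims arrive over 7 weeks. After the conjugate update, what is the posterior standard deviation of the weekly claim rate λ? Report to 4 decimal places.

0.7598

With a Gamma(shape α, rate β) prior, the Poisson likelihood is conjugate: the posterior is Gamma(α + ΣXᵢ, β + n).
Posterior: Gamma(α+S, β+n) = Gamma(11.7+33, 1.8+7) = Gamma(44.7, 8.8).
SD = √α/β = √44.7/8.8 = 0.7598.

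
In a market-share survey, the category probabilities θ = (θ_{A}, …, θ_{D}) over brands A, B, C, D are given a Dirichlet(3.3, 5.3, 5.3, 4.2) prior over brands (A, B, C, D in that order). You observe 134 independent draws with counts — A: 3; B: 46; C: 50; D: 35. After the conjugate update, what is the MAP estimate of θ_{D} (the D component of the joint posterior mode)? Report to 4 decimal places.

0.2579

The Dirichlet prior is conjugate to the Multinomial likelihood: each posterior αⱼ = prior αⱼ + observed count nⱼ.
Posterior concentration: (6.3, 51.3, 55.3, 39.2), total = 152.1.
Joint mode component: (α_{D}−1)/(Σα−K) = 38.2/148.1 = 0.2579.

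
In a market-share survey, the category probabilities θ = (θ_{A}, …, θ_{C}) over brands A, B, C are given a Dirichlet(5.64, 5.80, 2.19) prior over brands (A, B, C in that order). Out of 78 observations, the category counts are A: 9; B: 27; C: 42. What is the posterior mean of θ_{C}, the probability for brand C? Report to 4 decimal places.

0.4823

The Dirichlet prior is conjugate to the Multinomial likelihood: each posterior αⱼ = prior αⱼ + observed count nⱼ.
Posterior concentration: (14.64, 32.80, 44.19), total = 91.63.
E[θ_{C}|data] = α_{C}/Σα = 44.19/91.63 = 0.4823.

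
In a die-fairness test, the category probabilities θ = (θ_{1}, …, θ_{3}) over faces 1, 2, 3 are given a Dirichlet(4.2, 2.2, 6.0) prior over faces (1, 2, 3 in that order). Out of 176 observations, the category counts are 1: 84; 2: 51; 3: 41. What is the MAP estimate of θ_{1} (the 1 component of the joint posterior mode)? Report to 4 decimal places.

0.4703

The Dirichlet prior is conjugate to the Multinomial likelihood: each posterior αⱼ = prior αⱼ + observed count nⱼ.
Posterior concentration: (88.2, 53.2, 47.0), total = 188.4.
Joint mode component: (α_{1}−1)/(Σα−K) = 87.2/185.4 = 0.4703.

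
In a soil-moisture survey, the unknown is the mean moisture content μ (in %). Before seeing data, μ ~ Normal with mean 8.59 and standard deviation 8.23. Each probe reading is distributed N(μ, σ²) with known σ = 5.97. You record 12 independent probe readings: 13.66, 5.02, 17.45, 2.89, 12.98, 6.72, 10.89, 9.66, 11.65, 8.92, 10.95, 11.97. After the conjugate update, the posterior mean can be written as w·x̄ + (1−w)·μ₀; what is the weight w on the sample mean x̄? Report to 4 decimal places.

For Normal data with known variance σ², a Normal(μ₀, σ₀²) prior on μ is conjugate. Posterior precision = 1/σ₀² + n/σ²; posterior mean is the precision-weighted average of μ₀ and x̄.
σ₀² = 8.23² = 67.7329, σ² = 5.97² = 35.6409. Prior precision 1/σ₀² = 1/67.7329; data precision n/σ² = 12/35.6409.
w = (n/σ²)/(1/σ₀² + n/σ²) = n·σ₀²/(σ² + n·σ₀²) = 12·67.7329/(35.6409 + 12·67.7329) = 812.7948/848.4357 = 0.9580.

0.9580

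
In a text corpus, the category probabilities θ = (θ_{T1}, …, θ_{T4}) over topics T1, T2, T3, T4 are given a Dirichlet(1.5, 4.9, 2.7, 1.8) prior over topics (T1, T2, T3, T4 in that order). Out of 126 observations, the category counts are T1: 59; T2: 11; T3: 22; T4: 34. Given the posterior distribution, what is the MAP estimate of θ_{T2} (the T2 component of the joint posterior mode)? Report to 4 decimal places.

0.1121

The Dirichlet prior is conjugate to the Multinomial likelihood: each posterior αⱼ = prior αⱼ + observed count nⱼ.
Posterior concentration: (60.5, 15.9, 24.7, 35.8), total = 136.9.
Joint mode component: (α_{T2}−1)/(Σα−K) = 14.9/132.9 = 0.1121.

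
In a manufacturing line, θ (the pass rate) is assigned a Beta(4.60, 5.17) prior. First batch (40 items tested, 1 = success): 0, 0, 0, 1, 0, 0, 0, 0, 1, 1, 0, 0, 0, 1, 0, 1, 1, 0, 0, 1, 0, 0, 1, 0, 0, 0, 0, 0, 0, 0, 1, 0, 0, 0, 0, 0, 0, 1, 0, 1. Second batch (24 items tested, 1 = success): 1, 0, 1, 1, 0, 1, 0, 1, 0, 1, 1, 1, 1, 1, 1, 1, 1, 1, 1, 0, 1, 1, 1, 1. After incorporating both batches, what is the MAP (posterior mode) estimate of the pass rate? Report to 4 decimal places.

The Beta prior is conjugate to a Binomial/Bernoulli likelihood; the update adds successes to α and failures to β.
After batch 1: Beta(4.60+11, 5.17+29) = Beta(15.60, 34.17).
After batch 2: Beta(15.60+19, 34.17+5) = Beta(34.60, 39.17).
Mode of Beta(a,b) for a,b>1 is (a−1)/(a+b−2) = 33.60/71.77 = 0.4682.

0.4682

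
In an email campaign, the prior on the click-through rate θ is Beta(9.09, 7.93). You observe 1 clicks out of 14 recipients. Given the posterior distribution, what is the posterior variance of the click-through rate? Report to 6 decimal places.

0.006854

The Beta prior is conjugate to a Binomial/Bernoulli likelihood; the update adds successes to α and failures to β.
Posterior: Beta(α+k, β+n−k) = Beta(9.09+1, 7.93+13) = Beta(10.09, 20.93).
Var = αβ/((α+β)²(α+β+1)) = 10.09·20.93/(31.02²·32.02) = 0.006854.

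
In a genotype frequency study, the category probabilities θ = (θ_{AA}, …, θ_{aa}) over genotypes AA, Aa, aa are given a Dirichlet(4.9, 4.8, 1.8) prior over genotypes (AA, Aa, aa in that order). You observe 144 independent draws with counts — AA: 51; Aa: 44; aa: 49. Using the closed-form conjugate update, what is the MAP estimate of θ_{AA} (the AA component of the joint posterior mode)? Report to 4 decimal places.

0.3600

The Dirichlet prior is conjugate to the Multinomial likelihood: each posterior αⱼ = prior αⱼ + observed count nⱼ.
Posterior concentration: (55.9, 48.8, 50.8), total = 155.5.
Joint mode component: (α_{AA}−1)/(Σα−K) = 54.9/152.5 = 0.3600.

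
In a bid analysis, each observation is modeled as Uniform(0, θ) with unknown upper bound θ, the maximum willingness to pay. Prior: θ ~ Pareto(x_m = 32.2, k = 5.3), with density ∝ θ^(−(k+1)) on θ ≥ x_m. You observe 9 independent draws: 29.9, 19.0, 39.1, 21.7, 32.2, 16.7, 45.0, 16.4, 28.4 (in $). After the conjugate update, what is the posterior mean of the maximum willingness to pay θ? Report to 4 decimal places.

48.3835

A Pareto(scale x_m, shape k) prior on the upper bound θ of Uniform(0, θ) is conjugate: posterior is Pareto(max(x_m, max xᵢ), k + n).
Sample maximum = 45.0; prior scale x_m = 32.2 → posterior scale = max = 45.0.
Posterior shape = 5.3 + 9 = 14.3.
E[θ|data] = k·x_m/(k−1) = 14.3·45.0/13.3 = 48.3835.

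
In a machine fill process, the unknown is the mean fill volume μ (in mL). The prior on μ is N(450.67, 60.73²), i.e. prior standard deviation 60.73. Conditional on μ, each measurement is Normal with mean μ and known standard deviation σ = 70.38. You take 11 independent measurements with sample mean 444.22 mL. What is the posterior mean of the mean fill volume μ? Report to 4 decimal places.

For Normal data with known variance σ², a Normal(μ₀, σ₀²) prior on μ is conjugate. Posterior precision = 1/σ₀² + n/σ²; posterior mean is the precision-weighted average of μ₀ and x̄.
n·x̄ = 11·444.22 = 4886.42.
σ₀² = 60.73² = 3688.1329, σ² = 70.38² = 4953.3444; σ² + n·σ₀² = 4953.3444 + 11·3688.1329 = 45522.8063.
Posterior mean = (μ₀/σ₀² + n·x̄/σ²)/(1/σ₀² + n/σ²) = (σ²·μ₀ + σ₀²·n·x̄)/(σ² + n·σ₀²) = (4953.3444·450.67 + 3688.1329·4886.42)/45522.8063 = 20254090.085966/45522.8063 = 444.9218.

444.9218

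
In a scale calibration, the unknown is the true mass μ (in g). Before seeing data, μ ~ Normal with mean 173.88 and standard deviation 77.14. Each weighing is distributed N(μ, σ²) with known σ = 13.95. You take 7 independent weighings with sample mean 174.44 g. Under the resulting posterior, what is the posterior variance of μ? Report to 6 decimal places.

For Normal data with known variance σ², a Normal(μ₀, σ₀²) prior on μ is conjugate. Posterior precision = 1/σ₀² + n/σ²; posterior mean is the precision-weighted average of μ₀ and x̄.
σ₀² = 77.14² = 5950.5796, σ² = 13.95² = 194.6025; σ² + n·σ₀² = 194.6025 + 7·5950.5796 = 41848.6597.
Posterior precision = 1/σ₀² + n/σ² = 1/5950.5796 + 7/194.6025 = (σ² + n·σ₀²)/(σ₀²σ²) = 41848.6597/(5950.5796·194.6025); posterior variance σₙ² = σ₀²σ²/(σ² + n·σ₀²) = 5950.5796·194.6025/41848.6597 = 27.671081.

27.671081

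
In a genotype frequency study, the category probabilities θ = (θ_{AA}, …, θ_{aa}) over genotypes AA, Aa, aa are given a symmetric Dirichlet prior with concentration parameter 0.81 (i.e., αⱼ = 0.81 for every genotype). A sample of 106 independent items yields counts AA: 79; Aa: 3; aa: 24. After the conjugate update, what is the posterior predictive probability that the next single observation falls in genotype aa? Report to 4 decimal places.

The Dirichlet prior is conjugate to the Multinomial likelihood: each posterior αⱼ = prior αⱼ + observed count nⱼ.
Posterior concentration: (79.81, 3.81, 24.81), total = 108.43.
P(next = aa | data) = α_{aa}/Σα = 0.2288.

0.2288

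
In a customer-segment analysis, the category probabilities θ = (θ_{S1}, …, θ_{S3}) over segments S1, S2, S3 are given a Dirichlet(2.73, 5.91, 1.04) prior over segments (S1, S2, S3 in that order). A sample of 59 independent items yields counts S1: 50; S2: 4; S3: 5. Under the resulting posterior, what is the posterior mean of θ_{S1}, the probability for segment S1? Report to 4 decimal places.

0.7678

The Dirichlet prior is conjugate to the Multinomial likelihood: each posterior αⱼ = prior αⱼ + observed count nⱼ.
Posterior concentration: (52.73, 9.91, 6.04), total = 68.68.
E[θ_{S1}|data] = α_{S1}/Σα = 52.73/68.68 = 0.7678.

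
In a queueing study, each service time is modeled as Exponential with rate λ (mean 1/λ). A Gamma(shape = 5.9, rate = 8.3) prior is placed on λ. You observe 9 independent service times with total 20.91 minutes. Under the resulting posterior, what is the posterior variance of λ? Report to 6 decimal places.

0.017463

With a Gamma(shape α, rate β) prior on the exponential rate λ, the posterior after n observations with total T = Σxᵢ is Gamma(α+n, β+T).
Posterior: Gamma(5.9+9, 8.3+20.91) = Gamma(14.9, 29.21).
Var = α/β² = 0.017463.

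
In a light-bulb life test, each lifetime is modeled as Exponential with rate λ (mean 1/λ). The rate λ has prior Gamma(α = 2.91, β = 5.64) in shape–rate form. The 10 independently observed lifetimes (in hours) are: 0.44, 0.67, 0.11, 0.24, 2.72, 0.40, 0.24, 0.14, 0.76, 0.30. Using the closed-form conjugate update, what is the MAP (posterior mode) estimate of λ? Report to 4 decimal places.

1.0214

With a Gamma(shape α, rate β) prior on the exponential rate λ, the posterior after n observations with total T = Σxᵢ is Gamma(α+n, β+T).
Sum of observations T = 6.02 hours; n = 10.
Posterior: Gamma(2.91+10, 5.64+6.02) = Gamma(12.91, 11.66).
Mode = (α−1)/β = 1.0214.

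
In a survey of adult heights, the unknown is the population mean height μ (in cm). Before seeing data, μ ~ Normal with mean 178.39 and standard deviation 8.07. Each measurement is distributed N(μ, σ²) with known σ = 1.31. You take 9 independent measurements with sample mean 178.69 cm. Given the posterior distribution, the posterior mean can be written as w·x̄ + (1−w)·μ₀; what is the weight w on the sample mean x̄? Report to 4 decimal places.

0.9971

For Normal data with known variance σ², a Normal(μ₀, σ₀²) prior on μ is conjugate. Posterior precision = 1/σ₀² + n/σ²; posterior mean is the precision-weighted average of μ₀ and x̄.
σ₀² = 8.07² = 65.1249, σ² = 1.31² = 1.7161. Prior precision 1/σ₀² = 1/65.1249; data precision n/σ² = 9/1.7161.
w = (n/σ²)/(1/σ₀² + n/σ²) = n·σ₀²/(σ² + n·σ₀²) = 9·65.1249/(1.7161 + 9·65.1249) = 586.1241/587.8402 = 0.9971.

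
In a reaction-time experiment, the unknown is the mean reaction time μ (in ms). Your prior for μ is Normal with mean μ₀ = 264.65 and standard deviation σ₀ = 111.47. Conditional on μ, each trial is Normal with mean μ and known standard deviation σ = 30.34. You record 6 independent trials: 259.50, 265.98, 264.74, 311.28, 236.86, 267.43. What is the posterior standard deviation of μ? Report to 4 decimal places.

12.3105

For Normal data with known variance σ², a Normal(μ₀, σ₀²) prior on μ is conjugate. Posterior precision = 1/σ₀² + n/σ²; posterior mean is the precision-weighted average of μ₀ and x̄.
σ₀² = 111.47² = 12425.5609, σ² = 30.34² = 920.5156; σ² + n·σ₀² = 920.5156 + 6·12425.5609 = 75473.881.
Posterior precision = 1/σ₀² + n/σ² = 1/12425.5609 + 6/920.5156 = (σ² + n·σ₀²)/(σ₀²σ²) = 75473.881/(12425.5609·920.5156); posterior variance σₙ² = σ₀²σ²/(σ² + n·σ₀²) = 12425.5609·920.5156/75473.881 = 151.548092.
Posterior SD = √σₙ² = √(12425.5609·920.5156/75473.881) = 12.3105.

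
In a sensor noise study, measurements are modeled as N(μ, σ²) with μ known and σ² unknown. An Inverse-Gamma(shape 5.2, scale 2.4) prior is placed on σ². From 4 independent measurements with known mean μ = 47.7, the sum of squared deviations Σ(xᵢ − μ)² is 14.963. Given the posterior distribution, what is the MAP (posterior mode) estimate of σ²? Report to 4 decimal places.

With known mean μ and an Inverse-Gamma(α, β) prior on σ², the Normal likelihood is conjugate: posterior is Inv-Gamma(α + n/2, β + Σ(xᵢ−μ)²/2).
Posterior: Inv-Gamma(5.2 + 4/2, 2.4 + 14.963/2) = Inv-Gamma(7.20, 9.8815).
Mode = β/(α+1) = 9.8815/8.20 = 1.2051.

1.2051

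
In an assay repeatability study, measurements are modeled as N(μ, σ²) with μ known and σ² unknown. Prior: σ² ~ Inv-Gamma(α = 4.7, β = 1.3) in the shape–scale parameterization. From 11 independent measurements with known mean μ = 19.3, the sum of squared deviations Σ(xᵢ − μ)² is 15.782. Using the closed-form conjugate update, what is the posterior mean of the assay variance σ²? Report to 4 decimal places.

0.9990

With known mean μ and an Inverse-Gamma(α, β) prior on σ², the Normal likelihood is conjugate: posterior is Inv-Gamma(α + n/2, β + Σ(xᵢ−μ)²/2).
Posterior: Inv-Gamma(4.7 + 11/2, 1.3 + 15.782/2) = Inv-Gamma(10.20, 9.1910).
E[σ²|data] = β/(α−1) = 9.1910/9.20 = 0.9990.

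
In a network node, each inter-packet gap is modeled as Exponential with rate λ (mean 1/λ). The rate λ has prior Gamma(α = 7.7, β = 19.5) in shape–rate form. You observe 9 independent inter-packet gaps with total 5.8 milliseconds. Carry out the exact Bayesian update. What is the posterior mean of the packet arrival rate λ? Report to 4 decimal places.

With a Gamma(shape α, rate β) prior on the exponential rate λ, the posterior after n observations with total T = Σxᵢ is Gamma(α+n, β+T).
Posterior: Gamma(7.7+9, 19.5+5.8) = Gamma(16.7, 25.3).
Posterior mean of λ = α/β = 16.7/25.3 = 0.6601.

0.6601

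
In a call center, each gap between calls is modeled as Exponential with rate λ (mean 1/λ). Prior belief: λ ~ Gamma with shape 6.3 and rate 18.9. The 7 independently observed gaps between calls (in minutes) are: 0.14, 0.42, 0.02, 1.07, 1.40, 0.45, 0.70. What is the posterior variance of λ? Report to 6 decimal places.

0.024925

With a Gamma(shape α, rate β) prior on the exponential rate λ, the posterior after n observations with total T = Σxᵢ is Gamma(α+n, β+T).
Sum of observations T = 4.20 minutes; n = 7.
Posterior: Gamma(6.3+7, 18.9+4.20) = Gamma(13.3, 23.10).
Var = α/β² = 0.024925.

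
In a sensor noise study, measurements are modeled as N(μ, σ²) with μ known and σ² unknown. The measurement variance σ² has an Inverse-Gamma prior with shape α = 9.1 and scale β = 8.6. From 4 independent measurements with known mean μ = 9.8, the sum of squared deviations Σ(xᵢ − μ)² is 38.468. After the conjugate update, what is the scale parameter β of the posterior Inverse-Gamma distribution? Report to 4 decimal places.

27.8340

With known mean μ and an Inverse-Gamma(α, β) prior on σ², the Normal likelihood is conjugate: posterior is Inv-Gamma(α + n/2, β + Σ(xᵢ−μ)²/2).
Posterior: Inv-Gamma(9.1 + 4/2, 8.6 + 38.468/2) = Inv-Gamma(11.10, 27.8340).
Posterior β = 27.8340.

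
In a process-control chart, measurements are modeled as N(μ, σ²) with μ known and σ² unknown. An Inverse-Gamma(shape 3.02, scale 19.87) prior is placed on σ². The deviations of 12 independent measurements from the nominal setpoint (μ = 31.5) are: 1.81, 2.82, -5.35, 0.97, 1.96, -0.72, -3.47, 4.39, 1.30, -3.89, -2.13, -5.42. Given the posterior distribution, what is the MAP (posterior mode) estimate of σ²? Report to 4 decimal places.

With known mean μ and an Inverse-Gamma(α, β) prior on σ², the Normal likelihood is conjugate: posterior is Inv-Gamma(α + n/2, β + Σ(xᵢ−μ)²/2).
Σ(xᵢ−μ)² = (1.81)² + (2.82)² + (-5.35)² + (0.97)² + (1.96)² + (-0.72)² + (-3.47)² + (4.39)² + (1.30)² + (-3.89)² + (-2.13)² + (-5.42)² = 127.2003.
Posterior: Inv-Gamma(3.02 + 12/2, 19.87 + 127.2003/2) = Inv-Gamma(9.02, 83.47015).
Mode = β/(α+1) = 83.47015/10.02 = 8.3304.

8.3304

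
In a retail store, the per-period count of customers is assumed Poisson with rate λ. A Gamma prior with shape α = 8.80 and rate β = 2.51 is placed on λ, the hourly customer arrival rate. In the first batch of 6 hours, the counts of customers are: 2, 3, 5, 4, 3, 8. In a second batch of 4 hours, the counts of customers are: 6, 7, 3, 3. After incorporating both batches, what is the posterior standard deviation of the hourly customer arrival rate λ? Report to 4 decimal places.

0.5808

With a Gamma(shape α, rate β) prior, the Poisson likelihood is conjugate: the posterior is Gamma(α + ΣXᵢ, β + n).
Batch 1: sum of counts S = 25 over n = 6 hours.
After batch 1: Gamma(α+S, β+n) = Gamma(8.80+25, 2.51+6) = Gamma(33.80, 8.51).
Batch 2: sum of counts S = 19 over n = 4 hours.
After batch 2: Gamma(α+S, β+n) = Gamma(33.80+19, 8.51+4) = Gamma(52.80, 12.51).
SD = √α/β = √52.80/12.51 = 0.5808.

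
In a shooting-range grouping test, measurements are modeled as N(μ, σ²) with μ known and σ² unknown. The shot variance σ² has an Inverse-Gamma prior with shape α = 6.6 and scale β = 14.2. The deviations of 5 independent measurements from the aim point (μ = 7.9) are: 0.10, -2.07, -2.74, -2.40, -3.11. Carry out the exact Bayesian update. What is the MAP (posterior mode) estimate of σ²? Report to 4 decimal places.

2.7542

With known mean μ and an Inverse-Gamma(α, β) prior on σ², the Normal likelihood is conjugate: posterior is Inv-Gamma(α + n/2, β + Σ(xᵢ−μ)²/2).
Σ(xᵢ−μ)² = (0.10)² + (-2.07)² + (-2.74)² + (-2.40)² + (-3.11)² = 27.2346.
Posterior: Inv-Gamma(6.6 + 5/2, 14.2 + 27.2346/2) = Inv-Gamma(9.10, 27.81730).
Mode = β/(α+1) = 27.81730/10.10 = 2.7542.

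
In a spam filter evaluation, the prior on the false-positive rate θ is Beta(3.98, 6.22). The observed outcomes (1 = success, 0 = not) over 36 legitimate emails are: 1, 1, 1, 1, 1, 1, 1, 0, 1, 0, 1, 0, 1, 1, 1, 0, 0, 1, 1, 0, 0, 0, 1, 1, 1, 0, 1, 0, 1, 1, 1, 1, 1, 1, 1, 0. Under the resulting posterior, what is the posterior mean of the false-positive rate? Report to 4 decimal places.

The Beta prior is conjugate to a Binomial/Bernoulli likelihood; the update adds successes to α and failures to β.
Posterior: Beta(α+k, β+n−k) = Beta(3.98+25, 6.22+11) = Beta(28.98, 17.22).
Posterior mean = α/(α+β) = 28.98/46.20 = 0.6273.

0.6273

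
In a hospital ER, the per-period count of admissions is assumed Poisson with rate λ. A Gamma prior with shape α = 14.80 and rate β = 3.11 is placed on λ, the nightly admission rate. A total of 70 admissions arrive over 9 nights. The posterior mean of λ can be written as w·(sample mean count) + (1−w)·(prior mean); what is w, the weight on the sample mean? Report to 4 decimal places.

With a Gamma(shape α, rate β) prior, the Poisson likelihood is conjugate: the posterior is Gamma(α + ΣXᵢ, β + n).
Posterior mean = (α₀+S)/(β₀+n) = [n/(β₀+n)]·(S/n) + [β₀/(β₀+n)]·(α₀/β₀), so only n and β₀ enter the weight.
Weight on data w = n/(β₀+n) = 9/(3.11+9) = 9/12.11 = 0.7432.

0.7432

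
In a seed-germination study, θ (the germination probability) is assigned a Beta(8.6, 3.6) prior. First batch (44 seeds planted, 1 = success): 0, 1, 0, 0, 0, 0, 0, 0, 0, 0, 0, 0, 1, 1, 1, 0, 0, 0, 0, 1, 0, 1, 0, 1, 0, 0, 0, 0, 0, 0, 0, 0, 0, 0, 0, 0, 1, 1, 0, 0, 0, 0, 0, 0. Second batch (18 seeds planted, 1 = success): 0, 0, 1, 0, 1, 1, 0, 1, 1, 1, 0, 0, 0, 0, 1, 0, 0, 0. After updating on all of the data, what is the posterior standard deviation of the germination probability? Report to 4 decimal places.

0.0543

The Beta prior is conjugate to a Binomial/Bernoulli likelihood; the update adds successes to α and failures to β.
After batch 1: Beta(8.6+9, 3.6+35) = Beta(17.6, 38.6).
After batch 2: Beta(17.6+7, 38.6+11) = Beta(24.6, 49.6).
Var = αβ/((α+β)²(α+β+1)) = 24.6·49.6/(74.2²·75.2) = 0.00294707; SD = √0.00294707 = 0.0543.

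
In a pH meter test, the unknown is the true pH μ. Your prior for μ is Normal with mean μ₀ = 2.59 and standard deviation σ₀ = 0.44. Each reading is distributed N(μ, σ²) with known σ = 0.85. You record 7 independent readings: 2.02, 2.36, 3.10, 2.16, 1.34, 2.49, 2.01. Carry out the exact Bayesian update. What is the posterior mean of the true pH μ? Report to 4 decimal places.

For Normal data with known variance σ², a Normal(μ₀, σ₀²) prior on μ is conjugate. Posterior precision = 1/σ₀² + n/σ²; posterior mean is the precision-weighted average of μ₀ and x̄.
Σxᵢ = 2.02 + 2.36 + 3.10 + 2.16 + 1.34 + 2.49 + 2.01 = 15.48, so n·x̄ = 15.48.
σ₀² = 0.44² = 0.1936, σ² = 0.85² = 0.7225; σ² + n·σ₀² = 0.7225 + 7·0.1936 = 2.0777.
Posterior mean = (μ₀/σ₀² + n·x̄/σ²)/(1/σ₀² + n/σ²) = (σ²·μ₀ + σ₀²·n·x̄)/(σ² + n·σ₀²) = (0.7225·2.59 + 0.1936·15.48)/2.0777 = 4.868203/2.0777 = 2.3431.

2.3431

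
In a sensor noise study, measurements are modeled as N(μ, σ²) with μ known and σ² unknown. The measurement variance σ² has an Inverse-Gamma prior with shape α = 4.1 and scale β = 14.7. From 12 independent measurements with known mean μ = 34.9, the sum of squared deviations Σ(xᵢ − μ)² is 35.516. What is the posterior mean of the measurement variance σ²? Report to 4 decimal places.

3.5668

With known mean μ and an Inverse-Gamma(α, β) prior on σ², the Normal likelihood is conjugate: posterior is Inv-Gamma(α + n/2, β + Σ(xᵢ−μ)²/2).
Posterior: Inv-Gamma(4.1 + 12/2, 14.7 + 35.516/2) = Inv-Gamma(10.10, 32.4580).
E[σ²|data] = β/(α−1) = 32.4580/9.10 = 3.5668.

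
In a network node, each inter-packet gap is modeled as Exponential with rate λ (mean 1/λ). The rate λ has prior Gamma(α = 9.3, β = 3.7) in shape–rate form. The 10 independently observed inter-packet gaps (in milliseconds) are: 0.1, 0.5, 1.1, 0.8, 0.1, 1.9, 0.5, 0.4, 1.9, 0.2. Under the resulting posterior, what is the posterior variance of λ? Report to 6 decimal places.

0.153858

With a Gamma(shape α, rate β) prior on the exponential rate λ, the posterior after n observations with total T = Σxᵢ is Gamma(α+n, β+T).
Sum of observations T = 7.5 milliseconds; n = 10.
Posterior: Gamma(9.3+10, 3.7+7.5) = Gamma(19.3, 11.2).
Var = α/β² = 0.153858.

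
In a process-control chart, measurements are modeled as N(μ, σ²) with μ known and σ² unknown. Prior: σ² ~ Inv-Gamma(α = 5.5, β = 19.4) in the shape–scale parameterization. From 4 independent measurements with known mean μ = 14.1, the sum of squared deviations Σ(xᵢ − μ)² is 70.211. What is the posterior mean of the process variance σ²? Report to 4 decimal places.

With known mean μ and an Inverse-Gamma(α, β) prior on σ², the Normal likelihood is conjugate: posterior is Inv-Gamma(α + n/2, β + Σ(xᵢ−μ)²/2).
Posterior: Inv-Gamma(5.5 + 4/2, 19.4 + 70.211/2) = Inv-Gamma(7.50, 54.5055).
E[σ²|data] = β/(α−1) = 54.5055/6.50 = 8.3855.

8.3855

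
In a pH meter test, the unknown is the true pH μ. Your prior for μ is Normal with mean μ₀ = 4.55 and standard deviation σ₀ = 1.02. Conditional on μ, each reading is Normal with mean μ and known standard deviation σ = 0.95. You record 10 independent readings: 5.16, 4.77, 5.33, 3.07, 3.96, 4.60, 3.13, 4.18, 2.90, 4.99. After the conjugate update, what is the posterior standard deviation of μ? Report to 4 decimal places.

For Normal data with known variance σ², a Normal(μ₀, σ₀²) prior on μ is conjugate. Posterior precision = 1/σ₀² + n/σ²; posterior mean is the precision-weighted average of μ₀ and x̄.
σ₀² = 1.02² = 1.0404, σ² = 0.95² = 0.9025; σ² + n·σ₀² = 0.9025 + 10·1.0404 = 11.3065.
Posterior precision = 1/σ₀² + n/σ² = 1/1.0404 + 10/0.9025 = (σ² + n·σ₀²)/(σ₀²σ²) = 11.3065/(1.0404·0.9025); posterior variance σₙ² = σ₀²σ²/(σ² + n·σ₀²) = 1.0404·0.9025/11.3065 = 0.083046.
Posterior SD = √σₙ² = √(1.0404·0.9025/11.3065) = 0.2882.

0.2882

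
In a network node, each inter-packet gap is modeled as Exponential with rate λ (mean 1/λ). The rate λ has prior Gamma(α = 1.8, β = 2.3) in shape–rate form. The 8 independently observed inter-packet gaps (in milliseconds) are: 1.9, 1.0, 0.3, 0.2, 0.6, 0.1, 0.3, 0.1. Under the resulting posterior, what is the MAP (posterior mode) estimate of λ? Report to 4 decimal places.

1.2941

With a Gamma(shape α, rate β) prior on the exponential rate λ, the posterior after n observations with total T = Σxᵢ is Gamma(α+n, β+T).
Sum of observations T = 4.5 milliseconds; n = 8.
Posterior: Gamma(1.8+8, 2.3+4.5) = Gamma(9.8, 6.8).
Mode = (α−1)/β = 1.2941.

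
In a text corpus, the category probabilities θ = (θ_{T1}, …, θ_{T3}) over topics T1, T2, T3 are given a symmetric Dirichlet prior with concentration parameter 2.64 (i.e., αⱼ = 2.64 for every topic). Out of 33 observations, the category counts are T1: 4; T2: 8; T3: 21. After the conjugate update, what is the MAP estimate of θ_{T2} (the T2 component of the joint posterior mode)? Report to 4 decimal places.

0.2542

The Dirichlet prior is conjugate to the Multinomial likelihood: each posterior αⱼ = prior αⱼ + observed count nⱼ.
Posterior concentration: (6.64, 10.64, 23.64), total = 40.92.
Joint mode component: (α_{T2}−1)/(Σα−K) = 9.64/37.92 = 0.2542.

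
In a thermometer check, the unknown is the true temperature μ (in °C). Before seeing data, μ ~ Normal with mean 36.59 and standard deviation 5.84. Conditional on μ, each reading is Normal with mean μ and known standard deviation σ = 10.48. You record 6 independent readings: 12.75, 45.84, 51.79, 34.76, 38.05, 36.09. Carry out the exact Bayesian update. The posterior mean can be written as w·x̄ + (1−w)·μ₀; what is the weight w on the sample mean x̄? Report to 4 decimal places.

For Normal data with known variance σ², a Normal(μ₀, σ₀²) prior on μ is conjugate. Posterior precision = 1/σ₀² + n/σ²; posterior mean is the precision-weighted average of μ₀ and x̄.
σ₀² = 5.84² = 34.1056, σ² = 10.48² = 109.8304. Prior precision 1/σ₀² = 1/34.1056; data precision n/σ² = 6/109.8304.
w = (n/σ²)/(1/σ₀² + n/σ²) = n·σ₀²/(σ² + n·σ₀²) = 6·34.1056/(109.8304 + 6·34.1056) = 204.6336/314.464 = 0.6507.

0.6507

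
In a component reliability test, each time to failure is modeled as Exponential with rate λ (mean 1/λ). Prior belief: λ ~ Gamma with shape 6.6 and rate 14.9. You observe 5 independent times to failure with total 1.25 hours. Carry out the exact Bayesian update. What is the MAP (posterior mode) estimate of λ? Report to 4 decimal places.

0.6563

With a Gamma(shape α, rate β) prior on the exponential rate λ, the posterior after n observations with total T = Σxᵢ is Gamma(α+n, β+T).
Posterior: Gamma(6.6+5, 14.9+1.25) = Gamma(11.6, 16.15).
Mode = (α−1)/β = 0.6563.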